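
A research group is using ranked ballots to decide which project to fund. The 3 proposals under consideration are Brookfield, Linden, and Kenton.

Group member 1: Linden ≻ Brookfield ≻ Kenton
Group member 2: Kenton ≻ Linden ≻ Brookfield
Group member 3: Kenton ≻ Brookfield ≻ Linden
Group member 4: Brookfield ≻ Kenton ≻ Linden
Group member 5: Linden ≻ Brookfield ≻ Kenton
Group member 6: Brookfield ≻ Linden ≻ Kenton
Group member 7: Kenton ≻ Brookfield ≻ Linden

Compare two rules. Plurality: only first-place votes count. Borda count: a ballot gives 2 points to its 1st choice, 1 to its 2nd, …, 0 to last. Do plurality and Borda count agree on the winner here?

Plurality first-place counts: Brookfield 2, Linden 2, Kenton 3 → Kenton.
Borda totals: Brookfield 8, Linden 6, Kenton 7 → Brookfield.
The two rules disagree: plurality picks Kenton, Borda picks Brookfield.

No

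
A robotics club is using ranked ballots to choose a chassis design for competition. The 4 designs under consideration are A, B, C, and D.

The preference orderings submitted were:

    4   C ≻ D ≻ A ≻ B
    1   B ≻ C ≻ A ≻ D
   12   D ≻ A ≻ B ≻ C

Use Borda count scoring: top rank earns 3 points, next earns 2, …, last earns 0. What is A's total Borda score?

Borda scores:
  A: 4·1 + 1 + 12·2 = 29
  B: 4·0 + 3 + 12·1 = 15
  C: 4·3 + 2 + 12·0 = 14
  D: 4·2 + 0 + 12·3 = 44

29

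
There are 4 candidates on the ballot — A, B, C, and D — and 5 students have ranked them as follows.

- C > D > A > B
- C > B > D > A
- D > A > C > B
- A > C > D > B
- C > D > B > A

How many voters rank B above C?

0

Ballots ranking B above C: 0.
Ballots ranking C above B: 5.
So 0 of 5 voters prefer B to C.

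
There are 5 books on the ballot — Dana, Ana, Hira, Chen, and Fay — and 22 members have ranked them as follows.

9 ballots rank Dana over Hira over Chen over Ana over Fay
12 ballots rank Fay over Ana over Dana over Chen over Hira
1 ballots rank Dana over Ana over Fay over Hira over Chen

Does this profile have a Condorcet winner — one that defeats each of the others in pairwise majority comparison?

Head-to-head results (22 voters total):
Dana vs Ana: Ana wins 12–10.
Dana vs Hira: Dana wins 22–0.
Dana vs Chen: Dana wins 22–0.
Dana vs Fay: Fay wins 12–10.
Ana vs Hira: Ana wins 13–9.
Ana vs Chen: Ana wins 13–9.
Ana vs Fay: Fay wins 12–10.
Hira vs Chen: Chen wins 12–10.
Hira vs Fay: Fay wins 13–9.
Chen vs Fay: Fay wins 13–9.
Fay beats each rival — Dana (12–10), Ana (12–10), Hira (13–9), Chen (13–9) — so Fay is the Condorcet winner.

Yes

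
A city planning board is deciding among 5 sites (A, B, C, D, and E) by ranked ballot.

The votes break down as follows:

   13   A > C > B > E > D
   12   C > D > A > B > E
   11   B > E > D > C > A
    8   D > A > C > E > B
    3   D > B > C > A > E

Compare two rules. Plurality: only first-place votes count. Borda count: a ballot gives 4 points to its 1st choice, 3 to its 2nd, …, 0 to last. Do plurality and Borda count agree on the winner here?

No

Plurality first-place counts: A 13, B 11, C 12, D 11, E 0 → A.
Borda totals: A 103, B 91, C 120, D 102, E 54 → C.
The two rules disagree: plurality picks A, Borda picks C.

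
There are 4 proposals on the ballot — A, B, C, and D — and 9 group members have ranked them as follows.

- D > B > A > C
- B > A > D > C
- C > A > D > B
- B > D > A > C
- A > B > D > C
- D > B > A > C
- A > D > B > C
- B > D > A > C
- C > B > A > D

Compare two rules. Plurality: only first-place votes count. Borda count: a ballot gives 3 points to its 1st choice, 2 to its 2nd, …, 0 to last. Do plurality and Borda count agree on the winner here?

Plurality first-place counts: A 2, B 3, C 2, D 2 → B.
Borda totals: A 15, B 18, C 6, D 15 → B.
The two rules agree on B.

Yes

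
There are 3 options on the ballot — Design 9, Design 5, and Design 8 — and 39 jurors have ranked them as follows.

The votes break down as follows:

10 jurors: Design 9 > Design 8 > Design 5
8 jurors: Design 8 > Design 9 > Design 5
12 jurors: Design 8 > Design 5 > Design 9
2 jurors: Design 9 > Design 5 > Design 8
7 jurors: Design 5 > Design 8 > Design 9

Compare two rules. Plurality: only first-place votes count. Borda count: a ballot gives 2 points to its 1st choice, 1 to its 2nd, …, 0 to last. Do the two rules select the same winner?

Yes

Plurality first-place counts: Design 9 12, Design 5 7, Design 8 20 → Design 8.
Borda totals: Design 9 32, Design 5 28, Design 8 57 → Design 8.
The two rules agree on Design 8.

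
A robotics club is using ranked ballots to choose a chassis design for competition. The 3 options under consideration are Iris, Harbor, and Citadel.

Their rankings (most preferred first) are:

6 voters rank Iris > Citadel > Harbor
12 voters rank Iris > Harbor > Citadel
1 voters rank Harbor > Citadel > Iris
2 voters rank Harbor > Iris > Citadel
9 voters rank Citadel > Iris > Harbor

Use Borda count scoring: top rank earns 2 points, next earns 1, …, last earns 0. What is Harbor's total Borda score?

Borda scores:
  Iris: 6·2 + 12·2 + 0 + 2·1 + 9·1 = 47
  Harbor: 6·0 + 12·1 + 2 + 2·2 + 9·0 = 18
  Citadel: 6·1 + 12·0 + 1 + 2·0 + 9·2 = 25

18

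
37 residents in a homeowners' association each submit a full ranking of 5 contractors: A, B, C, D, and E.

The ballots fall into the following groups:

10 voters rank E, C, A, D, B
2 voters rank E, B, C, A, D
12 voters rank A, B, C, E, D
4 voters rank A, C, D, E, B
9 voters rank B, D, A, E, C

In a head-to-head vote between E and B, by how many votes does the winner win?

5

Ballots ranking E above B: 10+2+4 = 16.
Ballots ranking B above E: 12+9 = 21.
B wins 21–16, a margin of 5.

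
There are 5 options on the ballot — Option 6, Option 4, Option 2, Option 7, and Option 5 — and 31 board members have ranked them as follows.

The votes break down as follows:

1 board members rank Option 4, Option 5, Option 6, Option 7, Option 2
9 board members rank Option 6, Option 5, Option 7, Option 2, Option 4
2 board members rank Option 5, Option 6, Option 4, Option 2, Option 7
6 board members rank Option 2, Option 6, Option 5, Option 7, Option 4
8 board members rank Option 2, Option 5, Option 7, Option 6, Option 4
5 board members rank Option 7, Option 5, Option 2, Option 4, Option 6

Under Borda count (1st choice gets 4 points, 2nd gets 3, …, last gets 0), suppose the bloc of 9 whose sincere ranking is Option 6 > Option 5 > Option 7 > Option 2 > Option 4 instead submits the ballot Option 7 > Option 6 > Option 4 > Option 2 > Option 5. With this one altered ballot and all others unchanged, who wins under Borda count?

Borda totals with the altered ballot: Option 6 61, Option 4 31, Option 2 77, Option 7 79, Option 5 62.
The switch changes the winner from Option 5 to Option 7.

Option 7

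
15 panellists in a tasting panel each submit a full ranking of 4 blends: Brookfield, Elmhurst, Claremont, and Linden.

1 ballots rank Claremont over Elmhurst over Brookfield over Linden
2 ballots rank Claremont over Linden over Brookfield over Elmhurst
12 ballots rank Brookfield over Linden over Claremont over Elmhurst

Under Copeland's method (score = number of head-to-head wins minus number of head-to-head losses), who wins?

Brookfield

Pairwise results:
  Brookfield vs Elmhurst: Brookfield wins 14–1.
  Brookfield vs Claremont: Brookfield wins 12–3.
  Brookfield vs Linden: Brookfield wins 13–2.
  Elmhurst vs Claremont: Claremont wins 15–0.
  Elmhurst vs Linden: Linden wins 14–1.
  Claremont vs Linden: Linden wins 12–3.
Copeland scores (wins − losses):
  Brookfield: 3 − 0 = 3
  Elmhurst: 0 − 3 = -3
  Claremont: 1 − 2 = -1
  Linden: 2 − 1 = 1
Brookfield has the best Copeland score.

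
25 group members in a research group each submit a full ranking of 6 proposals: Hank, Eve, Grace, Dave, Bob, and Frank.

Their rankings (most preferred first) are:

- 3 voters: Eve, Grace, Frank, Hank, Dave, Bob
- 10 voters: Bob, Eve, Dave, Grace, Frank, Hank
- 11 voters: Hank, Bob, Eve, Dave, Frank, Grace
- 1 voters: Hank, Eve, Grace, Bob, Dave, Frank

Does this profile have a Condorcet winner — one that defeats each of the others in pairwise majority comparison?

No

Head-to-head results (25 voters total):
Hank vs Eve: Eve wins 13–12.
Hank vs Grace: Grace wins 13–12.
Hank vs Dave: Hank wins 15–10.
Hank vs Bob: Hank wins 15–10.
Hank vs Frank: Frank wins 13–12.
Eve vs Grace: Eve wins 25–0.
Eve vs Dave: Eve wins 25–0.
Eve vs Bob: Bob wins 21–4.
Eve vs Frank: Eve wins 25–0.
Grace vs Dave: Dave wins 21–4.
Grace vs Bob: Bob wins 21–4.
Grace vs Frank: Grace wins 14–11.
Dave vs Bob: Bob wins 22–3.
Dave vs Frank: Dave wins 22–3.
Bob vs Frank: Bob wins 22–3.
No candidate beats all others: Hank beats Bob beats Eve beats Hank, a majority cycle.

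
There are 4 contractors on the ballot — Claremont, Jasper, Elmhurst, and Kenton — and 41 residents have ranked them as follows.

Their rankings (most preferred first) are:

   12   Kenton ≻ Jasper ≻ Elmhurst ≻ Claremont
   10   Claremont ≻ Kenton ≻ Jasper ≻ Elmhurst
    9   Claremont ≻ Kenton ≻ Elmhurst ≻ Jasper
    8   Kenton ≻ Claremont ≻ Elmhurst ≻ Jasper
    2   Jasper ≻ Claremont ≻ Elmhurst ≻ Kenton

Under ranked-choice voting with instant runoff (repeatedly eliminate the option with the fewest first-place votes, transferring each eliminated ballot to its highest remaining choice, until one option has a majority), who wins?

Round 1: Kenton 20, Claremont 19, Jasper 2, Elmhurst 0. Elmhurst has the fewest and is eliminated.
Round 2: Kenton 20, Claremont 19, Jasper 2. Jasper has the fewest and is eliminated.
Round 3: Claremont 21, Kenton 20. Claremont has a majority.

Claremont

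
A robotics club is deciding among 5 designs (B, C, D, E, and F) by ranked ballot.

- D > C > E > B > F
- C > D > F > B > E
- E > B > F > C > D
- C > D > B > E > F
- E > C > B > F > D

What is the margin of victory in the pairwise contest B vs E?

1

Ballots ranking B above E: 2.
Ballots ranking E above B: 3.
E wins 3–2, a margin of 1.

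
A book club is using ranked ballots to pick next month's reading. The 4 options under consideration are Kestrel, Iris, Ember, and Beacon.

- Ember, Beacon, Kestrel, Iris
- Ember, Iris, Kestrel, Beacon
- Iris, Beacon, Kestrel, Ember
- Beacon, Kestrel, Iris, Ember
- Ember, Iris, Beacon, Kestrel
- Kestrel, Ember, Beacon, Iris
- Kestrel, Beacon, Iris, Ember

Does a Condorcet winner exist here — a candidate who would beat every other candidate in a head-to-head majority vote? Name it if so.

Head-to-head results (7 voters total):
Kestrel vs Iris: Kestrel wins 4–3.
Kestrel vs Ember: Kestrel wins 4–3.
Kestrel vs Beacon: Beacon wins 4–3.
Iris vs Ember: Ember wins 4–3.
Iris vs Beacon: Beacon wins 4–3.
Ember vs Beacon: Ember wins 4–3.
No candidate beats all others: Kestrel beats Ember beats Beacon beats Kestrel, a majority cycle.

There is no Condorcet winner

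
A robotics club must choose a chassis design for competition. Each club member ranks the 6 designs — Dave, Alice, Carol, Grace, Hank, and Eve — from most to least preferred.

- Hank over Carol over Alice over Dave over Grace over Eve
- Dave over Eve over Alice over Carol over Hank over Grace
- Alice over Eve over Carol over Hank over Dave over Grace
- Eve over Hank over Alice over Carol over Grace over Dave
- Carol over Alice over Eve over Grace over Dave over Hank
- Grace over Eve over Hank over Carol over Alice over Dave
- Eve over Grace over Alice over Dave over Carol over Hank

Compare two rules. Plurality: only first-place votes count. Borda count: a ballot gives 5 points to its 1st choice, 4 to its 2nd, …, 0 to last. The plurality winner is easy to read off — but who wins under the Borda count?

Plurality first-place counts: Dave 1, Alice 1, Carol 1, Grace 1, Hank 1, Eve 2 → Eve.
Borda totals: Dave 11, Alice 22, Carol 19, Grace 13, Hank 15, Eve 25 → Eve.

Eve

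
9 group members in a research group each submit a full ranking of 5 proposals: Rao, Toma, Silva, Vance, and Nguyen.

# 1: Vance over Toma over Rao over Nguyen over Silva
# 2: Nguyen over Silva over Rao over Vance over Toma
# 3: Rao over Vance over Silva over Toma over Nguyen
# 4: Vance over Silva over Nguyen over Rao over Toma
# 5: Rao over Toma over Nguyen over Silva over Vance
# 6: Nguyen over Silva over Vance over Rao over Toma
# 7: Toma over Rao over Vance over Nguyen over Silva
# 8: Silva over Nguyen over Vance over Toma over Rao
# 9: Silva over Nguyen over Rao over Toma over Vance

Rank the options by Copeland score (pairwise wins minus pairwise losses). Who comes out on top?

Nguyen

Pairwise results:
  Rao vs Toma: Rao wins 6–3.
  Rao vs Silva: Silva wins 5–4.
  Rao vs Vance: Rao wins 5–4.
  Rao vs Nguyen: Nguyen wins 5–4.
  Toma vs Silva: Silva wins 6–3.
  Toma vs Vance: Vance wins 6–3.
  Toma vs Nguyen: Nguyen wins 5–4.
  Silva vs Vance: Silva wins 5–4.
  Silva vs Nguyen: Nguyen wins 5–4.
  Vance vs Nguyen: Nguyen wins 5–4.
Copeland scores (wins − losses):
  Rao: 2 − 2 = 0
  Toma: 0 − 4 = -4
  Silva: 3 − 1 = 2
  Vance: 1 − 3 = -2
  Nguyen: 4 − 0 = 4
Nguyen has the best Copeland score.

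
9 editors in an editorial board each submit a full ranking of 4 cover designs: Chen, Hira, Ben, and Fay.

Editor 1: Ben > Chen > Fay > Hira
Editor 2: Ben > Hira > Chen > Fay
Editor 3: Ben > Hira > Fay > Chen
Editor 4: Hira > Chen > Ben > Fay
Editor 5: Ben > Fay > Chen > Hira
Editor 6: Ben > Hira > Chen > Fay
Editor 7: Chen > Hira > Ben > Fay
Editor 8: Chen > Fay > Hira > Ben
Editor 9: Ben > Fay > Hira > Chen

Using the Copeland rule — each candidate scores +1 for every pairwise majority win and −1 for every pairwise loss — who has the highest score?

Ben

Pairwise results:
  Chen vs Hira: Hira wins 5–4.
  Chen vs Ben: Ben wins 6–3.
  Chen vs Fay: Chen wins 6–3.
  Hira vs Ben: Ben wins 6–3.
  Hira vs Fay: Hira wins 5–4.
  Ben vs Fay: Ben wins 8–1.
Copeland scores (wins − losses):
  Chen: 1 − 2 = -1
  Hira: 2 − 1 = 1
  Ben: 3 − 0 = 3
  Fay: 0 − 3 = -3
Ben has the best Copeland score.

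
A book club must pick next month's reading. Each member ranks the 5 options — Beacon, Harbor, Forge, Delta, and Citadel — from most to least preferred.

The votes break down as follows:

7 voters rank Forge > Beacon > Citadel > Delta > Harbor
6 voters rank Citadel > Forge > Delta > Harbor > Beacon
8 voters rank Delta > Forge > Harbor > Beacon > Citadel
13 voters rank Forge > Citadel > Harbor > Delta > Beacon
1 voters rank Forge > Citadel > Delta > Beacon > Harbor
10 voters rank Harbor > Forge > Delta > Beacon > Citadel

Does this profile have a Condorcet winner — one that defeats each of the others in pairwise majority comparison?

Head-to-head results (45 voters total):
Beacon vs Harbor: Harbor wins 37–8.
Beacon vs Forge: Forge wins 45–0.
Beacon vs Delta: Delta wins 38–7.
Beacon vs Citadel: Beacon wins 25–20.
Harbor vs Forge: Forge wins 35–10.
Harbor vs Delta: Harbor wins 23–22.
Harbor vs Citadel: Citadel wins 27–18.
Forge vs Delta: Forge wins 37–8.
Forge vs Citadel: Forge wins 39–6.
Delta vs Citadel: Citadel wins 27–18.
Forge beats each rival — Beacon (45–0), Harbor (35–10), Delta (37–8), Citadel (39–6) — so Forge is the Condorcet winner.

Yes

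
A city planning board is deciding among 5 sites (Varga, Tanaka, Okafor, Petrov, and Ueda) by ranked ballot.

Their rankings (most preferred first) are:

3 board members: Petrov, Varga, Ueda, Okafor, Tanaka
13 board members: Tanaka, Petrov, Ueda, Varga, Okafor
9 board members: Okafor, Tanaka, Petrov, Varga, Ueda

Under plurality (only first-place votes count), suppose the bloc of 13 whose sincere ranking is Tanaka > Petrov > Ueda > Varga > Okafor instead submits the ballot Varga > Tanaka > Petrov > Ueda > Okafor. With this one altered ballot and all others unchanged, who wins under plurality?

Varga

First-place totals with the altered ballot: Varga 13, Tanaka 0, Okafor 9, Petrov 3, Ueda 0.
The switch changes the winner from Tanaka to Varga.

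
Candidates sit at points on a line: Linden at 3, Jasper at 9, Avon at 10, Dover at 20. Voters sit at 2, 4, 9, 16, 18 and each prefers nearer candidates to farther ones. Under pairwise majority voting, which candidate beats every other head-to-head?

With single-peaked preferences on a line, the Condorcet winner is the candidate closest to the median voter.
The median voter (position 9) is closest to Jasper at 9.
Check: Jasper vs Linden — voters closer to Jasper: 3 of 5.

Jasper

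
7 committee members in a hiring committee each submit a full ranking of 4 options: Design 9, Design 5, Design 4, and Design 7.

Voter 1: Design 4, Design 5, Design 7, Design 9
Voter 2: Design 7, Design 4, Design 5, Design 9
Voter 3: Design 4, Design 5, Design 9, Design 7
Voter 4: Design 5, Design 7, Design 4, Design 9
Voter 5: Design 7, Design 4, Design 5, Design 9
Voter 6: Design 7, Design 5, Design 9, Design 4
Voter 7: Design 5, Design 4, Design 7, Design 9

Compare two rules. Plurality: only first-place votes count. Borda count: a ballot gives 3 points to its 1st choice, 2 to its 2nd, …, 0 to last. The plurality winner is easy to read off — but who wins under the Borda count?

Design 5

Plurality first-place counts: Design 9 0, Design 5 2, Design 4 2, Design 7 3 → Design 7.
Borda totals: Design 9 2, Design 5 14, Design 4 13, Design 7 13 → Design 5.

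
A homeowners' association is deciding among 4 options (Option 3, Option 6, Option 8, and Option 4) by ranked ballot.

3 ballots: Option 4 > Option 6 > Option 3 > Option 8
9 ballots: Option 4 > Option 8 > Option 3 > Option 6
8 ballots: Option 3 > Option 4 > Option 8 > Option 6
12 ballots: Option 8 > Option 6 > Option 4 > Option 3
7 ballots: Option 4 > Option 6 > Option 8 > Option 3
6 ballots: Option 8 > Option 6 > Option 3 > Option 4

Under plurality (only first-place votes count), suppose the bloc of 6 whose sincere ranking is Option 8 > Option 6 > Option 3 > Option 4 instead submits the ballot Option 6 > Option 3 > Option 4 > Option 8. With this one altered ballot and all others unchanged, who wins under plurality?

First-place totals with the altered ballot: Option 3 8, Option 6 6, Option 8 12, Option 4 19.
The winner is unchanged: still Option 4.

Option 4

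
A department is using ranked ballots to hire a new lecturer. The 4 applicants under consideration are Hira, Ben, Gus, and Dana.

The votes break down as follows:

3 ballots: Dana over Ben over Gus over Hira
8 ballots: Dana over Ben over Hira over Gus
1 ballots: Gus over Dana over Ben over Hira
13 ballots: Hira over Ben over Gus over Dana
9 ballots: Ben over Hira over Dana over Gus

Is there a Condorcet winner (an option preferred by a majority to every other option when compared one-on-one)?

Head-to-head results (34 voters total):
Hira vs Ben: Ben wins 21–13.
Hira vs Gus: Hira wins 30–4.
Hira vs Dana: Hira wins 22–12.
Ben vs Gus: Ben wins 33–1.
Ben vs Dana: Ben wins 22–12.
Gus vs Dana: Dana wins 20–14.
Ben beats each rival — Hira (21–13), Gus (33–1), Dana (22–12) — so Ben is the Condorcet winner.

Yes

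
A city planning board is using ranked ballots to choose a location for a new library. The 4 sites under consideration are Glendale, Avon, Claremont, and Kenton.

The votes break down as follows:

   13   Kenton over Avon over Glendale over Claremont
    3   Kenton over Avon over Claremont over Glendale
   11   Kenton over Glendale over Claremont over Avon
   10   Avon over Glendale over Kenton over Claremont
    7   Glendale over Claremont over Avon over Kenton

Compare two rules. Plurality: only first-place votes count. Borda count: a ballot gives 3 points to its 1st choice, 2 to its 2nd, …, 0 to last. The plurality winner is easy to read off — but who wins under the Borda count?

Plurality first-place counts: Glendale 7, Avon 10, Claremont 0, Kenton 27 → Kenton.
Borda totals: Glendale 76, Avon 69, Claremont 28, Kenton 91 → Kenton.

Kenton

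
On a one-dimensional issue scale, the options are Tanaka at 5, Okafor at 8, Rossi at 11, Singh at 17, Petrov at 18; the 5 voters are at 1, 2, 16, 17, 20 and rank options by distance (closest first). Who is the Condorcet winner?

With single-peaked preferences on a line, the Condorcet winner is the candidate closest to the median voter.
The median voter (position 16) is closest to Singh at 17.
Check: Singh vs Petrov — voters closer to Singh: 4 of 5.

Singh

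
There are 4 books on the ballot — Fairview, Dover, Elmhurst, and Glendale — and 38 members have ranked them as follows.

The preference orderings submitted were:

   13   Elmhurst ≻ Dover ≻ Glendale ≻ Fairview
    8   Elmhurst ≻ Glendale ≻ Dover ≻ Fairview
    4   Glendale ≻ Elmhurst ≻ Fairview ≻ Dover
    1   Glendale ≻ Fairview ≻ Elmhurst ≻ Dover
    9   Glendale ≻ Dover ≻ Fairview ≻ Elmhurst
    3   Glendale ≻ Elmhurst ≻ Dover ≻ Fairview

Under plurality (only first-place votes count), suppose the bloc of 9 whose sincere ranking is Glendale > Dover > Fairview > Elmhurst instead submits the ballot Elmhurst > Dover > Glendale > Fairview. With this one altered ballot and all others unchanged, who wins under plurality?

First-place totals with the altered ballot: Fairview 0, Dover 0, Elmhurst 30, Glendale 8.
The winner is unchanged: still Elmhurst.

Elmhurst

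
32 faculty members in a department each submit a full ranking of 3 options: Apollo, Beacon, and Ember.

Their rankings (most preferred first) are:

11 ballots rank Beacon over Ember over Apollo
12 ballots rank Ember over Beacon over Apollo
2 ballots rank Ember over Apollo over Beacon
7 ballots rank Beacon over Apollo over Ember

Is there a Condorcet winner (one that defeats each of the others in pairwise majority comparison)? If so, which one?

Beacon

Head-to-head results (32 voters total):
Apollo vs Beacon: Beacon wins 30–2.
Apollo vs Ember: Ember wins 25–7.
Beacon vs Ember: Beacon wins 18–14.
Beacon beats each rival — Apollo (30–2), Ember (18–14) — so Beacon is the Condorcet winner.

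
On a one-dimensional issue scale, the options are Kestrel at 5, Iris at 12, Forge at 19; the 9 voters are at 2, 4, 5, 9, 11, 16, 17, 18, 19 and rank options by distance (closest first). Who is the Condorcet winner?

With single-peaked preferences on a line, the Condorcet winner is the candidate closest to the median voter.
The median voter (position 11) is closest to Iris at 12.
Check: Iris vs Kestrel — voters closer to Iris: 6 of 9.

Iris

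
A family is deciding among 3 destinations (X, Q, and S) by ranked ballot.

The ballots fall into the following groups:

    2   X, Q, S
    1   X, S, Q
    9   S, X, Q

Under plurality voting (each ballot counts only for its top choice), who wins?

S

First-place vote totals:
  X: 3
  Q: 0
  S: 9
S has the most first-place votes.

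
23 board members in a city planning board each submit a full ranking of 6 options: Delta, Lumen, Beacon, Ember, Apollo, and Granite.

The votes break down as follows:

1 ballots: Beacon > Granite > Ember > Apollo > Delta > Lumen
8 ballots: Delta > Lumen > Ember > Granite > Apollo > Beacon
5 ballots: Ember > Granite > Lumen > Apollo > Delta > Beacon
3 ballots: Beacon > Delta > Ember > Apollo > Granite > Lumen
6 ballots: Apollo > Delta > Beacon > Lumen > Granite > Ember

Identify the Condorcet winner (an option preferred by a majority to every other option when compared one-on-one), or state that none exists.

Head-to-head results (23 voters total):
Delta vs Lumen: Delta wins 18–5.
Delta vs Beacon: Delta wins 19–4.
Delta vs Ember: Delta wins 17–6.
Delta vs Apollo: Apollo wins 12–11.
Delta vs Granite: Delta wins 17–6.
Lumen vs Beacon: Lumen wins 13–10.
Lumen vs Ember: Lumen wins 14–9.
Lumen vs Apollo: Lumen wins 13–10.
Lumen vs Granite: Lumen wins 14–9.
Beacon vs Ember: Ember wins 13–10.
Beacon vs Apollo: Apollo wins 19–4.
Beacon vs Granite: Granite wins 13–10.
Ember vs Apollo: Ember wins 17–6.
Ember vs Granite: Ember wins 16–7.
Apollo vs Granite: Granite wins 14–9.
No candidate beats all others: Delta beats Lumen beats Apollo beats Delta, a majority cycle.

None — there is no Condorcet winner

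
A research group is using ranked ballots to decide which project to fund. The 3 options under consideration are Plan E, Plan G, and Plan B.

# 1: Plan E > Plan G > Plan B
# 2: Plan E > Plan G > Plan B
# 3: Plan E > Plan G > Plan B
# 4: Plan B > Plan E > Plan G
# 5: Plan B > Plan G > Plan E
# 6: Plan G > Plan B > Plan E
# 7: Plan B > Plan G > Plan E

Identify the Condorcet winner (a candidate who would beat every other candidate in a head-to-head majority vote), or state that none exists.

Head-to-head results (7 voters total):
Plan E vs Plan G: Plan E wins 4–3.
Plan E vs Plan B: Plan B wins 4–3.
Plan G vs Plan B: Plan G wins 4–3.
No candidate beats all others: Plan E beats Plan G beats Plan B beats Plan E, a majority cycle.

There is no Condorcet winner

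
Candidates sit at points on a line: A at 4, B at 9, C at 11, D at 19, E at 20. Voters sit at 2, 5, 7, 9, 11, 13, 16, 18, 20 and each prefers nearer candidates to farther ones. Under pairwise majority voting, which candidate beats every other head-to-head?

With single-peaked preferences on a line, the Condorcet winner is the candidate closest to the median voter.
The median voter (position 11) is closest to C at 11.
Check: C vs B — voters closer to C: 5 of 9.

C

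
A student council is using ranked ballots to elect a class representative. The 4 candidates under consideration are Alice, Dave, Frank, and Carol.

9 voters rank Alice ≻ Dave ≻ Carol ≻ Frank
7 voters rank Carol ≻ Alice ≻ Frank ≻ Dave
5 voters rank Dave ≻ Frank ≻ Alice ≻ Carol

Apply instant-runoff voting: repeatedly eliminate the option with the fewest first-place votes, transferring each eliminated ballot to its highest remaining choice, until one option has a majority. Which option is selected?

Round 1: Alice 9, Carol 7, Dave 5, Frank 0. Frank has the fewest and is eliminated.
Round 2: Alice 9, Carol 7, Dave 5. Dave has the fewest and is eliminated.
Round 3: Alice 14, Carol 7. Alice has a majority.

Alice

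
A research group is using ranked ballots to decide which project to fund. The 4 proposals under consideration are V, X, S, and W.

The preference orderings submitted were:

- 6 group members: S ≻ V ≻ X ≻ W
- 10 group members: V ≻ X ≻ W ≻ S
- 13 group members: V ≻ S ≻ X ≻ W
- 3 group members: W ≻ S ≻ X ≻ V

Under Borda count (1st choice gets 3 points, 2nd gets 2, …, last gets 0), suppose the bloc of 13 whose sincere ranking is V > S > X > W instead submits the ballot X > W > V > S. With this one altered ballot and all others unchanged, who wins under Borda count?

Borda totals with the altered ballot: V 55, X 68, S 24, W 45.
The switch changes the winner from V to X.

X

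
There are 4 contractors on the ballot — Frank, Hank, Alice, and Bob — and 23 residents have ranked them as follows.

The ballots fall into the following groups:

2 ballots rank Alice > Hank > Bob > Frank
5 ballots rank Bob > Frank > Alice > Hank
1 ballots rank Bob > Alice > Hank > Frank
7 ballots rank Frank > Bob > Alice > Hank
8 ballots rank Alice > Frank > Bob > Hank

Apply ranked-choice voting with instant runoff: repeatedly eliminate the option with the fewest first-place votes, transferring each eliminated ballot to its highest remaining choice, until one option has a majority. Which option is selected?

Frank

Round 1: Alice 10, Frank 7, Bob 6, Hank 0. Hank has the fewest and is eliminated.
Round 2: Alice 10, Frank 7, Bob 6. Bob has the fewest and is eliminated.
Round 3: Frank 12, Alice 11. Frank has a majority.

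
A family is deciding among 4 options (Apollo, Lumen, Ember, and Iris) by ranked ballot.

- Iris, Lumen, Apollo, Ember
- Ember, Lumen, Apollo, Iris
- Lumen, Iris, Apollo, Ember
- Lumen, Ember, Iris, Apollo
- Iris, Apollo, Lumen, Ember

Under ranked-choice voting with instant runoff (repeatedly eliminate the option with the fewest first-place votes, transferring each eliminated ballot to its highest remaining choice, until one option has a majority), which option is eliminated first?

Round 1: Lumen 2, Iris 2, Ember 1, Apollo 0. Apollo has the fewest and is eliminated.
Round 2: Lumen 2, Iris 2, Ember 1. Ember has the fewest and is eliminated.
Round 3: Lumen 3, Iris 2. Lumen has a majority.

Apollo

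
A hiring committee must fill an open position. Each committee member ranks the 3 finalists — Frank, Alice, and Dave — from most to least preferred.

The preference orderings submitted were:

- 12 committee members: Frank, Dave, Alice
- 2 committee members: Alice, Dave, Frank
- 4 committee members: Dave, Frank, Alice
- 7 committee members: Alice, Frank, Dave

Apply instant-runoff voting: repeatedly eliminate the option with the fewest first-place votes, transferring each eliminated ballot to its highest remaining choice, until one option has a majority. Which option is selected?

Round 1: Frank 12, Alice 9, Dave 4. Dave has the fewest and is eliminated.
Round 2: Frank 16, Alice 9. Frank has a majority.

Frank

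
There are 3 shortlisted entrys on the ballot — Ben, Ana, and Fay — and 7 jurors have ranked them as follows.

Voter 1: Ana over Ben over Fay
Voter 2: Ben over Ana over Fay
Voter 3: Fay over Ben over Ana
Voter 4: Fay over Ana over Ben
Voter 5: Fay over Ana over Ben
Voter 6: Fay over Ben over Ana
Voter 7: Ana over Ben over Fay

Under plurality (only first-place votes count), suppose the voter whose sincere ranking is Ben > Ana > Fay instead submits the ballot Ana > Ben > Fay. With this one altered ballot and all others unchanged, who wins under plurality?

Fay

First-place totals with the altered ballot: Ben 0, Ana 3, Fay 4.
The winner is unchanged: still Fay.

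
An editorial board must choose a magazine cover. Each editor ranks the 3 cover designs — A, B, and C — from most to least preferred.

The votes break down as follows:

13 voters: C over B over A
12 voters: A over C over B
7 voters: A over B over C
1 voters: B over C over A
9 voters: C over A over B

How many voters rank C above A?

Ballots ranking C above A: 13+1+9 = 23.
Ballots ranking A above C: 12+7 = 19.
So 23 of 42 voters prefer C to A.

23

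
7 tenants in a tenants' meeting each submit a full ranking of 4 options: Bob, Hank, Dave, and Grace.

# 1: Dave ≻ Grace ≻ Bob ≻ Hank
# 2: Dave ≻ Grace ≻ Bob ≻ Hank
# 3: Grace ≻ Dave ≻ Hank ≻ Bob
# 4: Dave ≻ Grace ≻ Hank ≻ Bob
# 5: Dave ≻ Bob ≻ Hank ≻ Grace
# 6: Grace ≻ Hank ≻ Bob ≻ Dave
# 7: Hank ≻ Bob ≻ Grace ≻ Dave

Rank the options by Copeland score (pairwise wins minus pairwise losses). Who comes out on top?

Pairwise results:
  Bob vs Hank: Hank wins 4–3.
  Bob vs Dave: Dave wins 5–2.
  Bob vs Grace: Grace wins 5–2.
  Hank vs Dave: Dave wins 5–2.
  Hank vs Grace: Grace wins 5–2.
  Dave vs Grace: Dave wins 4–3.
Copeland scores (wins − losses):
  Bob: 0 − 3 = -3
  Hank: 1 − 2 = -1
  Dave: 3 − 0 = 3
  Grace: 2 − 1 = 1
Dave has the best Copeland score.

Dave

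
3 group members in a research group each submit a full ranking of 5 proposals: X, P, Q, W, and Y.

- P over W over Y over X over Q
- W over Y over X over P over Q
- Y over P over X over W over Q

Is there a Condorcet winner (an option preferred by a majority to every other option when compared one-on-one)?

No

Head-to-head results (3 voters total):
X vs P: P wins 2–1.
X vs Q: X wins 3–0.
X vs W: W wins 2–1.
X vs Y: Y wins 3–0.
P vs Q: P wins 3–0.
P vs W: P wins 2–1.
P vs Y: Y wins 2–1.
Q vs W: W wins 3–0.
Q vs Y: Y wins 3–0.
W vs Y: W wins 2–1.
No candidate beats all others: P beats W beats Y beats P, a majority cycle.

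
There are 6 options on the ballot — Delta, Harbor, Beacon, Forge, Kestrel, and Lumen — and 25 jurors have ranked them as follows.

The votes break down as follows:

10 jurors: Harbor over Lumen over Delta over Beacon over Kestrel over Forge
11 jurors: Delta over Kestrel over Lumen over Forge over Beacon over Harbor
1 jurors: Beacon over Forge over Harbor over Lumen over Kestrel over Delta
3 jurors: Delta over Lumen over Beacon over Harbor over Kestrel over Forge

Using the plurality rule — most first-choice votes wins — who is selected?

Delta

First-place vote totals:
  Delta: 14
  Harbor: 10
  Beacon: 1
  Forge: 0
  Kestrel: 0
  Lumen: 0
Delta has the most first-place votes.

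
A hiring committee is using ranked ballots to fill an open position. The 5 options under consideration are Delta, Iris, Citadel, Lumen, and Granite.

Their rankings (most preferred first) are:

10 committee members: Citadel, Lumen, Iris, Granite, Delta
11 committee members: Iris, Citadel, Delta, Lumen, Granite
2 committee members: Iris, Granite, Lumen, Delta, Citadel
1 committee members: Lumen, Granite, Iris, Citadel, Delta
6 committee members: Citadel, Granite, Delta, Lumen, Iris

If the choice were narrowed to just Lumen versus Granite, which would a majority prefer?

Lumen

Ballots ranking Lumen above Granite: 10+11+1 = 22.
Ballots ranking Granite above Lumen: 2+6 = 8.
Lumen wins the head-to-head, 22–8.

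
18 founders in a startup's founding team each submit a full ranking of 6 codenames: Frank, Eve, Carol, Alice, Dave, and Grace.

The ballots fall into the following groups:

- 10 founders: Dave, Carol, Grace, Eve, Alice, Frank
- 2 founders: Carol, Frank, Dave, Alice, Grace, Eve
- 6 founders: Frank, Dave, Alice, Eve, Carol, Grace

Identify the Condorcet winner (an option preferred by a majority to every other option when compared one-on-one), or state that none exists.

Head-to-head results (18 voters total):
Frank vs Eve: Eve wins 10–8.
Frank vs Carol: Carol wins 12–6.
Frank vs Alice: Alice wins 10–8.
Frank vs Dave: Dave wins 10–8.
Frank vs Grace: Grace wins 10–8.
Eve vs Carol: Carol wins 12–6.
Eve vs Alice: Eve wins 10–8.
Eve vs Dave: Dave wins 18–0.
Eve vs Grace: Grace wins 12–6.
Carol vs Alice: Carol wins 12–6.
Carol vs Dave: Dave wins 16–2.
Carol vs Grace: Carol wins 18–0.
Alice vs Dave: Dave wins 18–0.
Alice vs Grace: Grace wins 10–8.
Dave vs Grace: Dave wins 18–0.
Dave beats each rival — Frank (10–8), Eve (18–0), Carol (16–2), Alice (18–0), Grace (18–0) — so Dave is the Condorcet winner.

Dave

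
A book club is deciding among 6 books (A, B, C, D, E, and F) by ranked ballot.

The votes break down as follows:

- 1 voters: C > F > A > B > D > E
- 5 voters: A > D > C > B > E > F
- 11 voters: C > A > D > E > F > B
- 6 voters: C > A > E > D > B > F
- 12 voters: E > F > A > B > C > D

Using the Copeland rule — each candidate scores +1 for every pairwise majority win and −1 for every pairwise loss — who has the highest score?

C

Pairwise results:
  A vs B: A wins 35–0.
  A vs C: C wins 18–17.
  A vs D: A wins 35–0.
  A vs E: A wins 23–12.
  A vs F: A wins 22–13.
  B vs C: C wins 23–12.
  B vs D: D wins 22–13.
  B vs E: E wins 29–6.
  B vs F: F wins 24–11.
  C vs D: C wins 30–5.
  C vs E: C wins 23–12.
  C vs F: C wins 23–12.
  D vs E: E wins 18–17.
  D vs F: D wins 22–13.
  E vs F: E wins 34–1.
Copeland scores (wins − losses):
  A: 4 − 1 = 3
  B: 0 − 5 = -5
  C: 5 − 0 = 5
  D: 2 − 3 = -1
  E: 3 − 2 = 1
  F: 1 − 4 = -3
C has the best Copeland score.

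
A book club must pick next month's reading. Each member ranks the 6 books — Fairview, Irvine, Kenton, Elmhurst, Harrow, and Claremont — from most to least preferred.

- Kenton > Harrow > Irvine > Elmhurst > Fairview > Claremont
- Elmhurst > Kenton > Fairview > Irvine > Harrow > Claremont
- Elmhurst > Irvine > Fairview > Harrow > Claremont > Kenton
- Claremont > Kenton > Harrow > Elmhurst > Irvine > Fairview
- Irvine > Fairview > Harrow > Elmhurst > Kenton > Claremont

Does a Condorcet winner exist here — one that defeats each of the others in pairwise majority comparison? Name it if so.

Head-to-head results (5 voters total):
Fairview vs Irvine: Irvine wins 4–1.
Fairview vs Kenton: Kenton wins 3–2.
Fairview vs Elmhurst: Elmhurst wins 4–1.
Fairview vs Harrow: Fairview wins 3–2.
Fairview vs Claremont: Fairview wins 4–1.
Irvine vs Kenton: Kenton wins 3–2.
Irvine vs Elmhurst: Elmhurst wins 3–2.
Irvine vs Harrow: Irvine wins 3–2.
Irvine vs Claremont: Irvine wins 4–1.
Kenton vs Elmhurst: Elmhurst wins 3–2.
Kenton vs Harrow: Kenton wins 3–2.
Kenton vs Claremont: Kenton wins 3–2.
Elmhurst vs Harrow: Harrow wins 3–2.
Elmhurst vs Claremont: Elmhurst wins 4–1.
Harrow vs Claremont: Harrow wins 4–1.
No candidate beats all others: Fairview beats Harrow beats Elmhurst beats Fairview, a majority cycle.

No Condorcet winner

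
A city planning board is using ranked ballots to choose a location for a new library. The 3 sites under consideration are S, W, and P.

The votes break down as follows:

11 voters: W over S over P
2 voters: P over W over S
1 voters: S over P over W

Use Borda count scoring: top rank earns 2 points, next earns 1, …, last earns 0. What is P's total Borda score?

Borda scores:
  S: 11·1 + 2·0 + 2 = 13
  W: 11·2 + 2·1 + 0 = 24
  P: 11·0 + 2·2 + 1 = 5

5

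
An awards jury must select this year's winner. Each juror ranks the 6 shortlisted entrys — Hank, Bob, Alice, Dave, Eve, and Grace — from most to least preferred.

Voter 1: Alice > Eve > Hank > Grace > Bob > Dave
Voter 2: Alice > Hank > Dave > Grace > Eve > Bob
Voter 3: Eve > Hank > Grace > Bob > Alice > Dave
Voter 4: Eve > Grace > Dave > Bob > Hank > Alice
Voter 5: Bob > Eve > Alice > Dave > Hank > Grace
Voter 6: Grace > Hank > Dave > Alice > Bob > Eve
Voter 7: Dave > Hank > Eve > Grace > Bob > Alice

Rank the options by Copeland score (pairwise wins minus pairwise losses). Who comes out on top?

Eve

Pairwise results:
  Hank vs Bob: Hank wins 5–2.
  Hank vs Alice: Hank wins 4–3.
  Hank vs Dave: Hank wins 4–3.
  Hank vs Eve: Eve wins 4–3.
  Hank vs Grace: Hank wins 5–2.
  Bob vs Alice: Bob wins 4–3.
  Bob vs Dave: Dave wins 4–3.
  Bob vs Eve: Eve wins 5–2.
  Bob vs Grace: Grace wins 6–1.
  Alice vs Dave: Alice wins 4–3.
  Alice vs Eve: Eve wins 4–3.
  Alice vs Grace: Grace wins 4–3.
  Dave vs Eve: Eve wins 4–3.
  Dave vs Grace: Grace wins 4–3.
  Eve vs Grace: Eve wins 5–2.
Copeland scores (wins − losses):
  Hank: 4 − 1 = 3
  Bob: 1 − 4 = -3
  Alice: 1 − 4 = -3
  Dave: 1 − 4 = -3
  Eve: 5 − 0 = 5
  Grace: 3 − 2 = 1
Eve has the best Copeland score.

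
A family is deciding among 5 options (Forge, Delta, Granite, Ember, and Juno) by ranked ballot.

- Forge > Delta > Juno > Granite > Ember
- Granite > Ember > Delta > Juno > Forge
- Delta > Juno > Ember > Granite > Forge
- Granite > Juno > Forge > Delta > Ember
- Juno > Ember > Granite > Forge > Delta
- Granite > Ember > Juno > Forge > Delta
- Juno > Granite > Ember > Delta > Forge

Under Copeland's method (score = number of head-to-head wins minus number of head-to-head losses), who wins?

Juno

Pairwise results:
  Forge vs Delta: Forge wins 4–3.
  Forge vs Granite: Granite wins 6–1.
  Forge vs Ember: Ember wins 5–2.
  Forge vs Juno: Juno wins 6–1.
  Delta vs Granite: Granite wins 5–2.
  Delta vs Ember: Ember wins 4–3.
  Delta vs Juno: Juno wins 4–3.
  Granite vs Ember: Granite wins 5–2.
  Granite vs Juno: Juno wins 4–3.
  Ember vs Juno: Juno wins 5–2.
Copeland scores (wins − losses):
  Forge: 1 − 3 = -2
  Delta: 0 − 4 = -4
  Granite: 3 − 1 = 2
  Ember: 2 − 2 = 0
  Juno: 4 − 0 = 4
Juno has the best Copeland score.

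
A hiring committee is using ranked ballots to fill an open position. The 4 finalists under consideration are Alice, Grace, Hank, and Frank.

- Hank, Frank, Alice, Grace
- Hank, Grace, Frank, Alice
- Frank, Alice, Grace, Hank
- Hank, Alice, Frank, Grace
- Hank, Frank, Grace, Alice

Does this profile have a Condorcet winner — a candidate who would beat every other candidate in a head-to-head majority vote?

Yes

Head-to-head results (5 voters total):
Alice vs Grace: Alice wins 3–2.
Alice vs Hank: Hank wins 4–1.
Alice vs Frank: Frank wins 4–1.
Grace vs Hank: Hank wins 4–1.
Grace vs Frank: Frank wins 4–1.
Hank vs Frank: Hank wins 4–1.
Hank beats each rival — Alice (4–1), Grace (4–1), Frank (4–1) — so Hank is the Condorcet winner.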